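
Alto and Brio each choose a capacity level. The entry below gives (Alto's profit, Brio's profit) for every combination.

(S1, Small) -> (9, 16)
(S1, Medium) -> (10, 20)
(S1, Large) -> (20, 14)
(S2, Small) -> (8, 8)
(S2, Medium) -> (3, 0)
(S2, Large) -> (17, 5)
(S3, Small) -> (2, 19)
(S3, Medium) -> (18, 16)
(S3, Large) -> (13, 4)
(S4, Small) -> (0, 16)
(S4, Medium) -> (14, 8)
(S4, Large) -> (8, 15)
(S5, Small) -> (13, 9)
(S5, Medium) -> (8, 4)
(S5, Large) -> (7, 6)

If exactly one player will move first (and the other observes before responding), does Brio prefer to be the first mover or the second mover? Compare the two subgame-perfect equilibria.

first

If Alto leads: Brio's best replies are S1→Medium, S2→Small, S3→Small, S4→Small, S5→Small; Alto's induced payoffs 10, 8, 2, 0, 13; outcome (S5, Small), payoffs (13, 9).
If Brio leads: Alto's best replies are Small→S5, Medium→S3, Large→S1; Brio's induced payoffs 9, 16, 14; outcome (S3, Medium), payoffs (18, 16).
Brio gets 16 moving first and 9 moving second, so Brio prefers to move first.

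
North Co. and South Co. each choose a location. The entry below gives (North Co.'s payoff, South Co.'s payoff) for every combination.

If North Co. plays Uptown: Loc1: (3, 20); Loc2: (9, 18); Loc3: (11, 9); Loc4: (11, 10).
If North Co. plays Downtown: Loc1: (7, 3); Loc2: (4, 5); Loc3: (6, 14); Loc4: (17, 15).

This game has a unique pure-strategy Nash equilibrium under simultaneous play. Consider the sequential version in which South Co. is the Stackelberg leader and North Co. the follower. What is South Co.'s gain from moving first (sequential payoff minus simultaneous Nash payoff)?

Backward induction with South Co. moving first.
- Loc1: BR = Downtown, leader payoff 3.
- Loc2: BR = Uptown, leader payoff 18.
- Loc3: BR = Uptown, leader payoff 9.
- Loc4: BR = Downtown, leader payoff 15.
Among 3, 18, 9, 15, the best is 18 at Loc2. Subgame-perfect outcome: (Uptown, Loc2) with payoffs (9, 18).
Under simultaneous play:
North Co.'s best replies: Loc1→Downtown; Loc2→Uptown; Loc3→Uptown; Loc4→Downtown.
South Co.'s best replies: Uptown→Loc1; Downtown→Loc4.
The unique mutual best reply is (Downtown, Loc4), giving (17, 15).
South Co.'s commitment gain: 18 − 15 = 3.

3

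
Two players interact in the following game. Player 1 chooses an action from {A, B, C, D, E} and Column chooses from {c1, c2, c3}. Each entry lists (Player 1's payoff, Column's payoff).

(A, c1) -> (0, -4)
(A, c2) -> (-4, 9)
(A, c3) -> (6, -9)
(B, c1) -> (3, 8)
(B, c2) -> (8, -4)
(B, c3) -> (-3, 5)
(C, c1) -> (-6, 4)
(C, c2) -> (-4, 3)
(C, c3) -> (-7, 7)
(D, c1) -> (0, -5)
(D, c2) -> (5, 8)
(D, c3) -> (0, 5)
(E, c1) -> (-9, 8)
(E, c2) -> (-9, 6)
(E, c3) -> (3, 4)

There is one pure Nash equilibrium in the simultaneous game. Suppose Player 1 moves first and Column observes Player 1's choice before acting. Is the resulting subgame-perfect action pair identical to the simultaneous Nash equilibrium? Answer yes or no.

no

Work backward from Column's decision.
- A → Column plays c2 (best of -4, 9, -9); Player 1 gets -4.
- B → Column plays c1 (best of 8, -4, 5); Player 1 gets 3.
- C → Column plays c3 (best of 4, 3, 7); Player 1 gets -7.
- D → Column plays c2 (best of -5, 8, 5); Player 1 gets 5.
- E → Column plays c1 (best of 8, 6, 4); Player 1 gets -9.
Player 1's induced payoffs are -4, 3, -7, 5, -9, so Player 1 commits to D. Subgame-perfect outcome: (D, c2) with payoffs (5, 8).
For the simultaneous game, intersect best replies.
Player 1's best replies: c1→B; c2→B; c3→A.
Column's best replies: A→c2; B→c1; C→c3; D→c2; E→c1.
The unique mutual best reply is (B, c1), giving (3, 8).
Sequential outcome (D, c2) differs from the Nash profile (B, c1).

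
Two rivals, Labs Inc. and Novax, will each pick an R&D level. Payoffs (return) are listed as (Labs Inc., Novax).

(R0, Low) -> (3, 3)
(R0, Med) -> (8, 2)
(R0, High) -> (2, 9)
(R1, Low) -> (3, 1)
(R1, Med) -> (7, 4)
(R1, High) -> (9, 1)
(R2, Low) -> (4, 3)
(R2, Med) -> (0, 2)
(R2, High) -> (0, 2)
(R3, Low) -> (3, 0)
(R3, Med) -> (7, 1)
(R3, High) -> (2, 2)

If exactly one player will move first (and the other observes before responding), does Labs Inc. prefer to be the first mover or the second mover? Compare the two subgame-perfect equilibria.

If Labs Inc. leads: Novax's best replies are R0→High, R1→Med, R2→Low, R3→High; Labs Inc.'s induced payoffs 2, 7, 4, 2; outcome (R1, Med), payoffs (7, 4).
If Novax leads: Labs Inc.'s best replies are Low→R2, Med→R0, High→R1; Novax's induced payoffs 3, 2, 1; outcome (R2, Low), payoffs (4, 3).
Labs Inc. gets 7 moving first and 4 moving second, so Labs Inc. prefers to move first.

first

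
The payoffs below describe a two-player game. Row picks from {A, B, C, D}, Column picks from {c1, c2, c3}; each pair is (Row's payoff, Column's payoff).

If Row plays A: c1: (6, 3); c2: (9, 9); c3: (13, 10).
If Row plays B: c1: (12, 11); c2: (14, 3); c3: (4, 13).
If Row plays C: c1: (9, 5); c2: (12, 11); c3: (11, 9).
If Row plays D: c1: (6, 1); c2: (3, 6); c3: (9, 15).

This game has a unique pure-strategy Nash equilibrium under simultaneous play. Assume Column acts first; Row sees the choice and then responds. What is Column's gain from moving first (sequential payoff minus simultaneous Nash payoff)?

1

Row best-responds to each possible Column move:
- c1 → Row plays B (best of 6, 12, 9, 6); Column gets 11.
- c2 → Row plays B (best of 9, 14, 12, 3); Column gets 3.
- c3 → Row plays A (best of 13, 4, 11, 9); Column gets 10.
Column's induced payoffs are 11, 3, 10, so Column commits to c1. Subgame-perfect outcome: (B, c1) with payoffs (12, 11).
Under simultaneous play:
Row's best replies: c1→B; c2→B; c3→A.
Column's best replies: A→c3; B→c3; C→c2; D→c3.
Only (A, c3) has each player best-responding; Nash payoffs (13, 10).
Column's commitment gain: 11 − 10 = 1.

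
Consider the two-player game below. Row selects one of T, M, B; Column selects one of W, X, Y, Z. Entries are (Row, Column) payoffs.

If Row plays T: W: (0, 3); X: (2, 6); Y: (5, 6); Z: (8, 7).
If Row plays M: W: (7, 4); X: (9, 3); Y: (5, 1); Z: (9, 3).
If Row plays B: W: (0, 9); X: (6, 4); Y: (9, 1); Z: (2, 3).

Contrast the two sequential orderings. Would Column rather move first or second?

If Row leads: Column's best replies are T→Z, M→W, B→W; Row's induced payoffs 8, 7, 0; outcome (T, Z), payoffs (8, 7).
If Column leads: Row's best replies are W→M, X→M, Y→B, Z→M; Column's induced payoffs 4, 3, 1, 3; outcome (M, W), payoffs (7, 4).
Column gets 4 moving first and 7 moving second, so Column prefers to move second.

second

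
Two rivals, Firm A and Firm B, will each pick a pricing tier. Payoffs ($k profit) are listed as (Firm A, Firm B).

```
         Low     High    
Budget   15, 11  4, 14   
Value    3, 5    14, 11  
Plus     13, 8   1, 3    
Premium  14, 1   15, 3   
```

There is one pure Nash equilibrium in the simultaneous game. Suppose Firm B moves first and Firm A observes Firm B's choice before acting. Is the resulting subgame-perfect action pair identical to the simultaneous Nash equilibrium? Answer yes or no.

Firm A best-responds to each possible Firm B move:
- Low → Firm A plays Budget (best of 15, 3, 13, 14); Firm B gets 11.
- High → Firm A plays Premium (best of 4, 14, 1, 15); Firm B gets 3.
Among 11, 3, the best is 11 at Low. Subgame-perfect outcome: (Budget, Low) with payoffs (15, 11).
For the simultaneous game, intersect best replies.
Firm A's best replies: Low→Budget; High→Premium.
Firm B's best replies: Budget→High; Value→High; Plus→Low; Premium→High.
Only (Premium, High) has each player best-responding; Nash payoffs (15, 3).
Sequential outcome (Budget, Low) differs from the Nash profile (Premium, High).

no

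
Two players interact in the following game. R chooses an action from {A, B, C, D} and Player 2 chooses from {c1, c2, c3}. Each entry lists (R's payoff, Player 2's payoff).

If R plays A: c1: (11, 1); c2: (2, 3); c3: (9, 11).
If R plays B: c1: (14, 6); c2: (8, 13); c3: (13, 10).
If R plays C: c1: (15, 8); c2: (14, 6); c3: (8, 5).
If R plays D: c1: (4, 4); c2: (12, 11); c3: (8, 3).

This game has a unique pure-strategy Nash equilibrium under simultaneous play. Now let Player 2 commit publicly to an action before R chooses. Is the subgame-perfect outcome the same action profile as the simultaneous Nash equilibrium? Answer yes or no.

Solve by backward induction (Player 2 leads).
- c1: R compares 11, 14, 15, 4 and picks C; Player 2 would get 8.
- c2: R compares 2, 8, 14, 12 and picks C; Player 2 would get 6.
- c3: R compares 9, 13, 8, 8 and picks B; Player 2 would get 10.
Maximizing over 8, 6, 10, Player 2 chooses c3. Subgame-perfect outcome: (B, c3) with payoffs (13, 10).
Under simultaneous play:
R's best replies: c1→C; c2→C; c3→B.
Player 2's best replies: A→c3; B→c2; C→c1; D→c2.
The unique mutual best reply is (C, c1), giving (15, 8).
Sequential outcome (B, c3) differs from the Nash profile (C, c1).

no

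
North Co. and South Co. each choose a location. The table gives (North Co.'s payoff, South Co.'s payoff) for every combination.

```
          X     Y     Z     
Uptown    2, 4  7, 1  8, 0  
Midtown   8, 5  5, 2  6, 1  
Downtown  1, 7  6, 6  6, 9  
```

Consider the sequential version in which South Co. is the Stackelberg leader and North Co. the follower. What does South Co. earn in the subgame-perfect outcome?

Backward induction with South Co. moving first.
- X: BR = Midtown, leader payoff 5.
- Y: BR = Uptown, leader payoff 1.
- Z: BR = Uptown, leader payoff 0.
South Co.'s induced payoffs are 5, 1, 0, so South Co. commits to X. Subgame-perfect outcome: (Midtown, X) with payoffs (8, 5).

5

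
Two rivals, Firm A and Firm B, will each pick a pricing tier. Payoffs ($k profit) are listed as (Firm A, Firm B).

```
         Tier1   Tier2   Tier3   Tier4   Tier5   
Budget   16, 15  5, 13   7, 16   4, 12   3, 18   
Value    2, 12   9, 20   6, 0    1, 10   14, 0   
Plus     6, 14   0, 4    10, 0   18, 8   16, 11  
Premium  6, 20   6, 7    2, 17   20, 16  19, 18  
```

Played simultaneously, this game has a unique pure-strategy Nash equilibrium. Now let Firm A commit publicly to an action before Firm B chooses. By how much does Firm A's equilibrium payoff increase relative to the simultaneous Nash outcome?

Firm B best-responds to each possible Firm A move:
- Budget → Firm B plays Tier5 (best of 15, 13, 16, 12, 18); Firm A gets 3.
- Value → Firm B plays Tier2 (best of 12, 20, 0, 10, 0); Firm A gets 9.
- Plus → Firm B plays Tier1 (best of 14, 4, 0, 8, 11); Firm A gets 6.
- Premium → Firm B plays Tier1 (best of 20, 7, 17, 16, 18); Firm A gets 6.
Firm A's induced payoffs are 3, 9, 6, 6, so Firm A commits to Value. Subgame-perfect outcome: (Value, Tier2) with payoffs (9, 20).
For the simultaneous game, intersect best replies.
Firm A's best replies: Tier1→Budget; Tier2→Value; Tier3→Plus; Tier4→Premium; Tier5→Premium.
Firm B's best replies: Budget→Tier5; Value→Tier2; Plus→Tier1; Premium→Tier1.
The unique mutual best reply is (Value, Tier2), giving (9, 20).
Firm A's commitment gain: 9 − 9 = 0.

0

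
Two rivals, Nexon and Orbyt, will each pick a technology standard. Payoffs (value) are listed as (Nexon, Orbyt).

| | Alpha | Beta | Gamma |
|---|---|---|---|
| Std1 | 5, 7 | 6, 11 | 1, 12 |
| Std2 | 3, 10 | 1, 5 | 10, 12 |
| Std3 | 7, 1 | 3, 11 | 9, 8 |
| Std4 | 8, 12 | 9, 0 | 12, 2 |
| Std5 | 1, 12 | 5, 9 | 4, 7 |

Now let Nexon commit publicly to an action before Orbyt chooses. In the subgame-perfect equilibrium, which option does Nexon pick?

Std2

Work backward from Orbyt's decision.
- Std1: BR = Gamma, leader payoff 1.
- Std2: BR = Gamma, leader payoff 10.
- Std3: BR = Beta, leader payoff 3.
- Std4: BR = Alpha, leader payoff 8.
- Std5: BR = Alpha, leader payoff 1.
Nexon's induced payoffs are 1, 10, 3, 8, 1, so Nexon commits to Std2. Subgame-perfect outcome: (Std2, Gamma) with payoffs (10, 12).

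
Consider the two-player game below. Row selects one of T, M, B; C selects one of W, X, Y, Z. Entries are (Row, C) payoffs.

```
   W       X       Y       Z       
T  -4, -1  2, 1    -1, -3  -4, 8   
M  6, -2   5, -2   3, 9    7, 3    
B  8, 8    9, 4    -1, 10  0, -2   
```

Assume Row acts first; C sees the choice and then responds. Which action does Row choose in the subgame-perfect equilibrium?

Backward induction with Row moving first.
- T → C plays Z (best of -1, 1, -3, 8); Row gets -4.
- M → C plays Y (best of -2, -2, 9, 3); Row gets 3.
- B → C plays Y (best of 8, 4, 10, -2); Row gets -1.
Row's induced payoffs are -4, 3, -1, so Row commits to M. Subgame-perfect outcome: (M, Y) with payoffs (3, 9).

M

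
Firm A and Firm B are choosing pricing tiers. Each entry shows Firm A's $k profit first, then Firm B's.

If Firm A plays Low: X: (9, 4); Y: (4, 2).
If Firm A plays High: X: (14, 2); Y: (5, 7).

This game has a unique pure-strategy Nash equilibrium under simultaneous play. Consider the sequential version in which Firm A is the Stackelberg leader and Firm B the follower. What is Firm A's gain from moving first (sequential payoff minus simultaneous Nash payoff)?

Solve by backward induction (Firm A leads).
- Low → Firm B plays X (best of 4, 2); Firm A gets 9.
- High → Firm B plays Y (best of 2, 7); Firm A gets 5.
Among 9, 5, the best is 9 at Low. Subgame-perfect outcome: (Low, X) with payoffs (9, 4).
Under simultaneous play:
Firm A's best replies: X→High; Y→High.
Firm B's best replies: Low→X; High→Y.
Only (High, Y) has each player best-responding; Nash payoffs (5, 7).
Firm A's commitment gain: 9 − 5 = 4.

4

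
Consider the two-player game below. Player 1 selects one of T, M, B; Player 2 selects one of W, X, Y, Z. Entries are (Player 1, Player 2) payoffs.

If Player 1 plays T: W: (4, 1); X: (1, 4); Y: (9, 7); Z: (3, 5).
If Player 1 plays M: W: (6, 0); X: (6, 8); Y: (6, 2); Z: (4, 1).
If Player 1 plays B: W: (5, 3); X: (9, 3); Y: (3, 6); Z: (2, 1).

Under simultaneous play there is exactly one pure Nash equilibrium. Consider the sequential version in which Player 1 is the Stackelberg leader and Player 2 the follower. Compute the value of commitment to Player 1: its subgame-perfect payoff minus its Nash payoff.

0

Work backward from Player 2's decision.
- T: Player 2 compares 1, 4, 7, 5 and picks Y; Player 1 would get 9.
- M: Player 2 compares 0, 8, 2, 1 and picks X; Player 1 would get 6.
- B: Player 2 compares 3, 3, 6, 1 and picks Y; Player 1 would get 3.
Maximizing over 9, 6, 3, Player 1 chooses T. Subgame-perfect outcome: (T, Y) with payoffs (9, 7).
Under simultaneous play:
Player 1's best replies: W→M; X→B; Y→T; Z→M.
Player 2's best replies: T→Y; M→X; B→Y.
The unique mutual best reply is (T, Y), giving (9, 7).
Player 1's commitment gain: 9 − 9 = 0.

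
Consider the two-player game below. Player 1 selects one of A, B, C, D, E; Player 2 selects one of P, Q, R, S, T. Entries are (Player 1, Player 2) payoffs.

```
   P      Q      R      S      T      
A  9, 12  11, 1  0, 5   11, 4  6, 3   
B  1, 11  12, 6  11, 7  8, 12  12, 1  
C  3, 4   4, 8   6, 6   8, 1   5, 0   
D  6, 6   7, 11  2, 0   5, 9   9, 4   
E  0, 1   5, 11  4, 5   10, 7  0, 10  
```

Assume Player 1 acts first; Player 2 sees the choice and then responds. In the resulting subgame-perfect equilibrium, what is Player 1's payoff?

Backward induction with Player 1 moving first.
- A → Player 2 plays P (best of 12, 1, 5, 4, 3); Player 1 gets 9.
- B → Player 2 plays S (best of 11, 6, 7, 12, 1); Player 1 gets 8.
- C → Player 2 plays Q (best of 4, 8, 6, 1, 0); Player 1 gets 4.
- D → Player 2 plays Q (best of 6, 11, 0, 9, 4); Player 1 gets 7.
- E → Player 2 plays Q (best of 1, 11, 5, 7, 10); Player 1 gets 5.
Among 9, 8, 4, 7, 5, the best is 9 at A. Subgame-perfect outcome: (A, P) with payoffs (9, 12).

9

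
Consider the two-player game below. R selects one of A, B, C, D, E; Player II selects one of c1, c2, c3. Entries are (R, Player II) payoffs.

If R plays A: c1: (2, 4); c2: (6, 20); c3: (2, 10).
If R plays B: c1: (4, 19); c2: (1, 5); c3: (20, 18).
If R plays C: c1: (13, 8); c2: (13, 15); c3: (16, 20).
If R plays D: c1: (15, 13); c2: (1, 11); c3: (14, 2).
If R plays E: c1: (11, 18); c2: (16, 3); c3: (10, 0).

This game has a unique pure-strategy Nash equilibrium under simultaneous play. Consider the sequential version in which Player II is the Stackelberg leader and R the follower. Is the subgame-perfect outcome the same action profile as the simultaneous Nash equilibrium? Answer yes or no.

no

Work backward from R's decision.
- c1: R compares 2, 4, 13, 15, 11 and picks D; Player II would get 13.
- c2: R compares 6, 1, 13, 1, 16 and picks E; Player II would get 3.
- c3: R compares 2, 20, 16, 14, 10 and picks B; Player II would get 18.
Player II's induced payoffs are 13, 3, 18, so Player II commits to c3. Subgame-perfect outcome: (B, c3) with payoffs (20, 18).
Under simultaneous play:
R's best replies: c1→D; c2→E; c3→B.
Player II's best replies: A→c2; B→c1; C→c3; D→c1; E→c1.
Only (D, c1) has each player best-responding; Nash payoffs (15, 13).
Sequential outcome (B, c3) differs from the Nash profile (D, c1).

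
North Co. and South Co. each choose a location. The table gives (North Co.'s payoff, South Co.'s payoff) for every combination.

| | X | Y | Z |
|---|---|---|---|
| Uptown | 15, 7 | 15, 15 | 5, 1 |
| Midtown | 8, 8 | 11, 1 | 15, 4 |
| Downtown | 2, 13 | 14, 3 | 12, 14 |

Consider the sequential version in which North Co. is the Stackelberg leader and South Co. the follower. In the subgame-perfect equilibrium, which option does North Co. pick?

Uptown

Backward induction with North Co. moving first.
- Uptown: South Co. compares 7, 15, 1 and picks Y; North Co. would get 15.
- Midtown: South Co. compares 8, 1, 4 and picks X; North Co. would get 8.
- Downtown: South Co. compares 13, 3, 14 and picks Z; North Co. would get 12.
Among 15, 8, 12, the best is 15 at Uptown. Subgame-perfect outcome: (Uptown, Y) with payoffs (15, 15).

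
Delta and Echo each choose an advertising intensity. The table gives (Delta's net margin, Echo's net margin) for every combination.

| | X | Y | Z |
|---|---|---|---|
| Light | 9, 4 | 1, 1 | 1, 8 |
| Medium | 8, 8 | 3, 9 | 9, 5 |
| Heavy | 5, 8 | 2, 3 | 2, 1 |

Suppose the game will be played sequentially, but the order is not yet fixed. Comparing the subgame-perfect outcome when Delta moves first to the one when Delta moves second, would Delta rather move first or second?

If Delta leads: Echo's best replies are Light→Z, Medium→Y, Heavy→X; Delta's induced payoffs 1, 3, 5; outcome (Heavy, X), payoffs (5, 8).
If Echo leads: Delta's best replies are X→Light, Y→Medium, Z→Medium; Echo's induced payoffs 4, 9, 5; outcome (Medium, Y), payoffs (3, 9).
Delta gets 5 moving first and 3 moving second, so Delta prefers to move first.

first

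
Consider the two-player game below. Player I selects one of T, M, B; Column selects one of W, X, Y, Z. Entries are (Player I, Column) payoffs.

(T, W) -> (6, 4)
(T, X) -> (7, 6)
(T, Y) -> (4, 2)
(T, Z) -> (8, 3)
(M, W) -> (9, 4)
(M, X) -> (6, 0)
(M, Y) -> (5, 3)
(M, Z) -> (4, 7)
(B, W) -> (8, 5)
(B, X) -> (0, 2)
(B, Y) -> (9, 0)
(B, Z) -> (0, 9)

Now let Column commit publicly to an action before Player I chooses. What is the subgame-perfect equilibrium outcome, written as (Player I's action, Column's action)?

Backward induction with Column moving first.
- W: BR = M, leader payoff 4.
- X: BR = T, leader payoff 6.
- Y: BR = B, leader payoff 0.
- Z: BR = T, leader payoff 3.
Column's induced payoffs are 4, 6, 0, 3, so Column commits to X. Subgame-perfect outcome: (T, X) with payoffs (7, 6).

(T, X)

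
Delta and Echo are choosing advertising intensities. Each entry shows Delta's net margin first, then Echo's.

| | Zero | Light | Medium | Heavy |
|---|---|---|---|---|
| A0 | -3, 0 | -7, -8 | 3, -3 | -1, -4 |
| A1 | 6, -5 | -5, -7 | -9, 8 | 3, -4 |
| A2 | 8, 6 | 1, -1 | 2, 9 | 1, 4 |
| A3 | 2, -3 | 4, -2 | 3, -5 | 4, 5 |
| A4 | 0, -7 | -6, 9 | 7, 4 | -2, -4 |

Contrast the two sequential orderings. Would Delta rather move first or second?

If Delta leads: Echo's best replies are A0→Zero, A1→Medium, A2→Medium, A3→Heavy, A4→Light; Delta's induced payoffs -3, -9, 2, 4, -6; outcome (A3, Heavy), payoffs (4, 5).
If Echo leads: Delta's best replies are Zero→A2, Light→A3, Medium→A4, Heavy→A3; Echo's induced payoffs 6, -2, 4, 5; outcome (A2, Zero), payoffs (8, 6).
Delta gets 4 moving first and 8 moving second, so Delta prefers to move second.

second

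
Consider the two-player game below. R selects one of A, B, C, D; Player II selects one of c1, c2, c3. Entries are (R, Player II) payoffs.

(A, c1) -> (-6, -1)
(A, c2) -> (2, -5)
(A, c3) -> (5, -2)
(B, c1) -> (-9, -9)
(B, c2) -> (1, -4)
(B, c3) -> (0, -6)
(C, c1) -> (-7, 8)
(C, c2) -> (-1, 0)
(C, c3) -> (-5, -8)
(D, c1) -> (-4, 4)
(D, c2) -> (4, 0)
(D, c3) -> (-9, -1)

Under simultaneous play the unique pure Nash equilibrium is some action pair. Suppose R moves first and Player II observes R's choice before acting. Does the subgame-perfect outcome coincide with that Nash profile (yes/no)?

no

Backward induction with R moving first.
- A: Player II compares -1, -5, -2 and picks c1; R would get -6.
- B: Player II compares -9, -4, -6 and picks c2; R would get 1.
- C: Player II compares 8, 0, -8 and picks c1; R would get -7.
- D: Player II compares 4, 0, -1 and picks c1; R would get -4.
R's induced payoffs are -6, 1, -7, -4, so R commits to B. Subgame-perfect outcome: (B, c2) with payoffs (1, -4).
Now find the simultaneous Nash equilibrium.
R's best replies: c1→D; c2→D; c3→A.
Player II's best replies: A→c1; B→c2; C→c1; D→c1.
The unique mutual best reply is (D, c1), giving (-4, 4).
Sequential outcome (B, c2) differs from the Nash profile (D, c1).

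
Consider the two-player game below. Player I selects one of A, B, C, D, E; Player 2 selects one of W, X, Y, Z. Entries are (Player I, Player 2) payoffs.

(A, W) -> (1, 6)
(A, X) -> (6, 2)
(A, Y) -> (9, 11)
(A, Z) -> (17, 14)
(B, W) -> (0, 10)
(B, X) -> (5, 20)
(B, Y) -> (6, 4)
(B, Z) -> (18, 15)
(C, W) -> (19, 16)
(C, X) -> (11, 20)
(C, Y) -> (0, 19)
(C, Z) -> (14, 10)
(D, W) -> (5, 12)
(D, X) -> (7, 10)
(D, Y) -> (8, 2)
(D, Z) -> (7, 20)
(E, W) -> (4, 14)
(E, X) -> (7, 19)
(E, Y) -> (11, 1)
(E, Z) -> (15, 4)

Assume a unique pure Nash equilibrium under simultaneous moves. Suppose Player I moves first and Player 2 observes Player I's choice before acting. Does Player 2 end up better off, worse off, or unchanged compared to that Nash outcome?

Solve by backward induction (Player I leads).
- A: BR = Z, leader payoff 17.
- B: BR = X, leader payoff 5.
- C: BR = X, leader payoff 11.
- D: BR = Z, leader payoff 7.
- E: BR = X, leader payoff 7.
Among 17, 5, 11, 7, 7, the best is 17 at A. Subgame-perfect outcome: (A, Z) with payoffs (17, 14).
For the simultaneous game, intersect best replies.
Player I's best replies: W→C; X→C; Y→E; Z→B.
Player 2's best replies: A→Z; B→X; C→X; D→Z; E→X.
Only (C, X) has each player best-responding; Nash payoffs (11, 20).
Player 2 earns 14 sequentially versus 20 at the Nash outcome: worse off.

worse off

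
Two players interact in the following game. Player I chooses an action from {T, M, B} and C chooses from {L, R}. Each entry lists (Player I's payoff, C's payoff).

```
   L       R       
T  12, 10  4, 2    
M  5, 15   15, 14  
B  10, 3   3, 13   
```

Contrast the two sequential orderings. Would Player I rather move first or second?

second

If Player I leads: C's best replies are T→L, M→L, B→R; Player I's induced payoffs 12, 5, 3; outcome (T, L), payoffs (12, 10).
If C leads: Player I's best replies are L→T, R→M; C's induced payoffs 10, 14; outcome (M, R), payoffs (15, 14).
Player I gets 12 moving first and 15 moving second, so Player I prefers to move second.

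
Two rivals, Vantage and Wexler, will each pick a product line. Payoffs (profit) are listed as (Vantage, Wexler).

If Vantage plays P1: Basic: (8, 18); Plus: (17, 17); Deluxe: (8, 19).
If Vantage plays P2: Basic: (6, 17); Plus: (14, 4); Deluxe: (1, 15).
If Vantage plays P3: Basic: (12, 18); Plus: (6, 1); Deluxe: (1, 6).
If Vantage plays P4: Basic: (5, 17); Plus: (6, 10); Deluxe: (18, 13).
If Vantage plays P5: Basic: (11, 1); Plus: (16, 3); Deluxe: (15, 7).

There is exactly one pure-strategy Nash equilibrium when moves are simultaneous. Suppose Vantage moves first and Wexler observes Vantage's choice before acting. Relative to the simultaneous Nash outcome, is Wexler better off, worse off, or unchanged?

worse off

Backward induction with Vantage moving first.
- P1: Wexler compares 18, 17, 19 and picks Deluxe; Vantage would get 8.
- P2: Wexler compares 17, 4, 15 and picks Basic; Vantage would get 6.
- P3: Wexler compares 18, 1, 6 and picks Basic; Vantage would get 12.
- P4: Wexler compares 17, 10, 13 and picks Basic; Vantage would get 5.
- P5: Wexler compares 1, 3, 7 and picks Deluxe; Vantage would get 15.
Vantage's induced payoffs are 8, 6, 12, 5, 15, so Vantage commits to P5. Subgame-perfect outcome: (P5, Deluxe) with payoffs (15, 7).
Now find the simultaneous Nash equilibrium.
Vantage's best replies: Basic→P3; Plus→P1; Deluxe→P4.
Wexler's best replies: P1→Deluxe; P2→Basic; P3→Basic; P4→Basic; P5→Deluxe.
Only (P3, Basic) has each player best-responding; Nash payoffs (12, 18).
Wexler earns 7 sequentially versus 18 at the Nash outcome: worse off.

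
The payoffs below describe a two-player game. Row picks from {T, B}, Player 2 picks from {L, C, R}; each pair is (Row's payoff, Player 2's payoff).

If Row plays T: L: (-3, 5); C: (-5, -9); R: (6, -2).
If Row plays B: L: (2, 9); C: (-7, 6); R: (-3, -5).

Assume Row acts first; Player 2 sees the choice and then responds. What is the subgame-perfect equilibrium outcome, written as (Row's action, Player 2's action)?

Player 2 best-responds to each possible Row move:
- T: Player 2 compares 5, -9, -2 and picks L; Row would get -3.
- B: Player 2 compares 9, 6, -5 and picks L; Row would get 2.
Maximizing over -3, 2, Row chooses B. Subgame-perfect outcome: (B, L) with payoffs (2, 9).

(B, L)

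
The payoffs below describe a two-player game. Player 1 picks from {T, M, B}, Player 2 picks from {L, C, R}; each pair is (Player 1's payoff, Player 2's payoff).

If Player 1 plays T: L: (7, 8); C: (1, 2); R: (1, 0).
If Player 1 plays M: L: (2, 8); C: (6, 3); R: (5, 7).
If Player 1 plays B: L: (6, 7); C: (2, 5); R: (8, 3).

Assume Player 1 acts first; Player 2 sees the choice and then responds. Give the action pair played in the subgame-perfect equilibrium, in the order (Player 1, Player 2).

Work backward from Player 2's decision.
- T: BR = L, leader payoff 7.
- M: BR = L, leader payoff 2.
- B: BR = L, leader payoff 6.
Among 7, 2, 6, the best is 7 at T. Subgame-perfect outcome: (T, L) with payoffs (7, 8).

(T, L)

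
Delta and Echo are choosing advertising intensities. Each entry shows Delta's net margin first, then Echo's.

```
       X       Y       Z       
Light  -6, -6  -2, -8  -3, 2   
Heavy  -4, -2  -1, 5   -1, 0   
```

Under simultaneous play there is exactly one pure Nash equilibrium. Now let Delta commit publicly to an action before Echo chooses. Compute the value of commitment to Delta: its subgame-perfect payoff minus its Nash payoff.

0

Echo best-responds to each possible Delta move:
- Light: Echo compares -6, -8, 2 and picks Z; Delta would get -3.
- Heavy: Echo compares -2, 5, 0 and picks Y; Delta would get -1.
Among -3, -1, the best is -1 at Heavy. Subgame-perfect outcome: (Heavy, Y) with payoffs (-1, 5).
For the simultaneous game, intersect best replies.
Delta's best replies: X→Heavy; Y→Heavy; Z→Heavy.
Echo's best replies: Light→Z; Heavy→Y.
The unique mutual best reply is (Heavy, Y), giving (-1, 5).
Delta's commitment gain: -1 − -1 = 0.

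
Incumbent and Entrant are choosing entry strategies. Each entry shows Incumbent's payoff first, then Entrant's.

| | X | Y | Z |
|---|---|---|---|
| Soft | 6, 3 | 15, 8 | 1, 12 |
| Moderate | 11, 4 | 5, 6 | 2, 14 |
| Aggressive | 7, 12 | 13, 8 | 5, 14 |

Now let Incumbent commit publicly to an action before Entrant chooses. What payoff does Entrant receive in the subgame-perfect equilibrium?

14

Backward induction with Incumbent moving first.
- Soft: Entrant compares 3, 8, 12 and picks Z; Incumbent would get 1.
- Moderate: Entrant compares 4, 6, 14 and picks Z; Incumbent would get 2.
- Aggressive: Entrant compares 12, 8, 14 and picks Z; Incumbent would get 5.
Incumbent's induced payoffs are 1, 2, 5, so Incumbent commits to Aggressive. Subgame-perfect outcome: (Aggressive, Z) with payoffs (5, 14).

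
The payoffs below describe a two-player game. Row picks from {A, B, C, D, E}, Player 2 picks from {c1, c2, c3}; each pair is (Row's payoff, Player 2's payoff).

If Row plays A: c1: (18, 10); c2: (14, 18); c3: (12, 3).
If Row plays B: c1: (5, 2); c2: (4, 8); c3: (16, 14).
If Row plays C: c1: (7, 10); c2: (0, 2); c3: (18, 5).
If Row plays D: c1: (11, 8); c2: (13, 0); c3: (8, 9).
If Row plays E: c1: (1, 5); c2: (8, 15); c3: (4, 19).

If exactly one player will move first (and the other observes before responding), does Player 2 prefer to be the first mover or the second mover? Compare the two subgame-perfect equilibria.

If Row leads: Player 2's best replies are A→c2, B→c3, C→c1, D→c3, E→c3; Row's induced payoffs 14, 16, 7, 8, 4; outcome (B, c3), payoffs (16, 14).
If Player 2 leads: Row's best replies are c1→A, c2→A, c3→C; Player 2's induced payoffs 10, 18, 5; outcome (A, c2), payoffs (14, 18).
Player 2 gets 18 moving first and 14 moving second, so Player 2 prefers to move first.

first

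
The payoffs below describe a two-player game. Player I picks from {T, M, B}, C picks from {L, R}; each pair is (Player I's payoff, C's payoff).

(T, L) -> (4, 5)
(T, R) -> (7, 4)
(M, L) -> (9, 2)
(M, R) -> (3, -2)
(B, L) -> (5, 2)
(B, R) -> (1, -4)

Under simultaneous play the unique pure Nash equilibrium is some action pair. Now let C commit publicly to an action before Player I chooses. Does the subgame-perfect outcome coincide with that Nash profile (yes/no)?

Backward induction with C moving first.
- L: Player I compares 4, 9, 5 and picks M; C would get 2.
- R: Player I compares 7, 3, 1 and picks T; C would get 4.
Among 2, 4, the best is 4 at R. Subgame-perfect outcome: (T, R) with payoffs (7, 4).
Now find the simultaneous Nash equilibrium.
Player I's best replies: L→M; R→T.
C's best replies: T→L; M→L; B→L.
Only (M, L) has each player best-responding; Nash payoffs (9, 2).
Sequential outcome (T, R) differs from the Nash profile (M, L).

no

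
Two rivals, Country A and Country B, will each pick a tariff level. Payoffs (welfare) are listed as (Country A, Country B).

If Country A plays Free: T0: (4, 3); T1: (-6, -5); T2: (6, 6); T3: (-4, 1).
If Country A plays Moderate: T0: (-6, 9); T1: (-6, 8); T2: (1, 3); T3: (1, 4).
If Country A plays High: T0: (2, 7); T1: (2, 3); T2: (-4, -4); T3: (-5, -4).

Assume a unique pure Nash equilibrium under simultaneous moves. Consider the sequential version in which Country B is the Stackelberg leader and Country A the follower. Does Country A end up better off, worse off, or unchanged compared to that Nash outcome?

Work backward from Country A's decision.
- T0: BR = Free, leader payoff 3.
- T1: BR = High, leader payoff 3.
- T2: BR = Free, leader payoff 6.
- T3: BR = Moderate, leader payoff 4.
Country B's induced payoffs are 3, 3, 6, 4, so Country B commits to T2. Subgame-perfect outcome: (Free, T2) with payoffs (6, 6).
Under simultaneous play:
Country A's best replies: T0→Free; T1→High; T2→Free; T3→Moderate.
Country B's best replies: Free→T2; Moderate→T0; High→T0.
Only (Free, T2) has each player best-responding; Nash payoffs (6, 6).
Country A earns 6 sequentially versus 6 at the Nash outcome: unchanged.

unchanged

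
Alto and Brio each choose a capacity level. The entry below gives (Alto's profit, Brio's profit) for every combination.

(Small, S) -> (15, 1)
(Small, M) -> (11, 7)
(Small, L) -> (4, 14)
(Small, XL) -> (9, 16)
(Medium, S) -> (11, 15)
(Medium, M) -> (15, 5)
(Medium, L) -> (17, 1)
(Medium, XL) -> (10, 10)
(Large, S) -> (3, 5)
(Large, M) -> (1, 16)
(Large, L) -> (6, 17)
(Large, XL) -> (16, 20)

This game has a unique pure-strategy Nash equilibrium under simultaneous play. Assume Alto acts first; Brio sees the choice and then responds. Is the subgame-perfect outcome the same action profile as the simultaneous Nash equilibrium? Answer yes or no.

yes

Brio best-responds to each possible Alto move:
- Small: Brio compares 1, 7, 14, 16 and picks XL; Alto would get 9.
- Medium: Brio compares 15, 5, 1, 10 and picks S; Alto would get 11.
- Large: Brio compares 5, 16, 17, 20 and picks XL; Alto would get 16.
Maximizing over 9, 11, 16, Alto chooses Large. Subgame-perfect outcome: (Large, XL) with payoffs (16, 20).
For the simultaneous game, intersect best replies.
Alto's best replies: S→Small; M→Medium; L→Medium; XL→Large.
Brio's best replies: Small→XL; Medium→S; Large→XL.
Only (Large, XL) has each player best-responding; Nash payoffs (16, 20).
Sequential outcome (Large, XL) coincides with the Nash profile (Large, XL).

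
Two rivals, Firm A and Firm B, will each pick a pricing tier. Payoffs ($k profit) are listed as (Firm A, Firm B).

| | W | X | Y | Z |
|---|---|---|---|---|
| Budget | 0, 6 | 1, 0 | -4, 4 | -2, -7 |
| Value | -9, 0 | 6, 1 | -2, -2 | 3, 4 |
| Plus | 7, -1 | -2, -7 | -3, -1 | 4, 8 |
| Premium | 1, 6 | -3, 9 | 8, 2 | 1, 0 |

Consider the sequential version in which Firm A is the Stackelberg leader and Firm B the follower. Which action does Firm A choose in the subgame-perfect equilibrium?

Plus

Firm B best-responds to each possible Firm A move:
- Budget: BR = W, leader payoff 0.
- Value: BR = Z, leader payoff 3.
- Plus: BR = Z, leader payoff 4.
- Premium: BR = X, leader payoff -3.
Maximizing over 0, 3, 4, -3, Firm A chooses Plus. Subgame-perfect outcome: (Plus, Z) with payoffs (4, 8).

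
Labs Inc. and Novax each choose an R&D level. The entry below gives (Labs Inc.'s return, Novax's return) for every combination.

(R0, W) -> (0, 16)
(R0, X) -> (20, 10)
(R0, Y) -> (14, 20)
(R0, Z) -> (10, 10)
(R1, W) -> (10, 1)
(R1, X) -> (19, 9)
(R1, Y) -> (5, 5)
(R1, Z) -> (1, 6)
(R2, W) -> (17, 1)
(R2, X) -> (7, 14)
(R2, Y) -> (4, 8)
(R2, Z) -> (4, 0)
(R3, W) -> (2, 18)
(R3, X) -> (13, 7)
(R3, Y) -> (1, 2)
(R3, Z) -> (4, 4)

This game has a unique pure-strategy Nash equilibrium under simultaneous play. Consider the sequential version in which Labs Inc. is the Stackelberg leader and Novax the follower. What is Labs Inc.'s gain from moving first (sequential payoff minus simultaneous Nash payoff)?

5

Work backward from Novax's decision.
- R0 → Novax plays Y (best of 16, 10, 20, 10); Labs Inc. gets 14.
- R1 → Novax plays X (best of 1, 9, 5, 6); Labs Inc. gets 19.
- R2 → Novax plays X (best of 1, 14, 8, 0); Labs Inc. gets 7.
- R3 → Novax plays W (best of 18, 7, 2, 4); Labs Inc. gets 2.
Labs Inc.'s induced payoffs are 14, 19, 7, 2, so Labs Inc. commits to R1. Subgame-perfect outcome: (R1, X) with payoffs (19, 9).
Under simultaneous play:
Labs Inc.'s best replies: W→R2; X→R0; Y→R0; Z→R0.
Novax's best replies: R0→Y; R1→X; R2→X; R3→W.
The unique mutual best reply is (R0, Y), giving (14, 20).
Labs Inc.'s commitment gain: 19 − 14 = 5.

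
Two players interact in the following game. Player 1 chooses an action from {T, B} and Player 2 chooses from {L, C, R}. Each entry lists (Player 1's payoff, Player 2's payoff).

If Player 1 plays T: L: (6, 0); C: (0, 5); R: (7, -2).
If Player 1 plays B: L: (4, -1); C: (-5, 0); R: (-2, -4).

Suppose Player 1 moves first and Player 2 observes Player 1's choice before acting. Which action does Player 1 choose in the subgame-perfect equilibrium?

Player 2 best-responds to each possible Player 1 move:
- T → Player 2 plays C (best of 0, 5, -2); Player 1 gets 0.
- B → Player 2 plays C (best of -1, 0, -4); Player 1 gets -5.
Player 1's induced payoffs are 0, -5, so Player 1 commits to T. Subgame-perfect outcome: (T, C) with payoffs (0, 5).

T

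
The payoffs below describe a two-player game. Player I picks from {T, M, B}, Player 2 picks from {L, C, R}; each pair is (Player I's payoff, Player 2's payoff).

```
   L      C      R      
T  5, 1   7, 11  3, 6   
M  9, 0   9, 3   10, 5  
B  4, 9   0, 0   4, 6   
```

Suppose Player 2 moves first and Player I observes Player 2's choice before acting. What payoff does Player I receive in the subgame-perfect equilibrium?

10

Player I best-responds to each possible Player 2 move:
- L → Player I plays M (best of 5, 9, 4); Player 2 gets 0.
- C → Player I plays M (best of 7, 9, 0); Player 2 gets 3.
- R → Player I plays M (best of 3, 10, 4); Player 2 gets 5.
Among 0, 3, 5, the best is 5 at R. Subgame-perfect outcome: (M, R) with payoffs (10, 5).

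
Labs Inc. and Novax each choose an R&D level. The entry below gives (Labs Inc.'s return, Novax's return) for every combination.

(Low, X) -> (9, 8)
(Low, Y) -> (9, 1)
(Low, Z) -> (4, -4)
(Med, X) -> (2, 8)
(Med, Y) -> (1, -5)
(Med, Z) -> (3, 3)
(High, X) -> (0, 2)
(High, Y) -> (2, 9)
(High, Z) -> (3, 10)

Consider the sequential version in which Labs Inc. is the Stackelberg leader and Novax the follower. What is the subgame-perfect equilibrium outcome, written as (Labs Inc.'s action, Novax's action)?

Backward induction with Labs Inc. moving first.
- Low: BR = X, leader payoff 9.
- Med: BR = X, leader payoff 2.
- High: BR = Z, leader payoff 3.
Labs Inc.'s induced payoffs are 9, 2, 3, so Labs Inc. commits to Low. Subgame-perfect outcome: (Low, X) with payoffs (9, 8).

(Low, X)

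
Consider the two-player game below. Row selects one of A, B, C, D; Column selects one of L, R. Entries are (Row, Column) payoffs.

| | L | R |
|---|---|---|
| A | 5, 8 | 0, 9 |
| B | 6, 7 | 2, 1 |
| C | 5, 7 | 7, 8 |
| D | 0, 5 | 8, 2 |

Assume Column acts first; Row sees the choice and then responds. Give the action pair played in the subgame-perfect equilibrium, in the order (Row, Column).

(B, L)

Work backward from Row's decision.
- L: BR = B, leader payoff 7.
- R: BR = D, leader payoff 2.
Column's induced payoffs are 7, 2, so Column commits to L. Subgame-perfect outcome: (B, L) with payoffs (6, 7).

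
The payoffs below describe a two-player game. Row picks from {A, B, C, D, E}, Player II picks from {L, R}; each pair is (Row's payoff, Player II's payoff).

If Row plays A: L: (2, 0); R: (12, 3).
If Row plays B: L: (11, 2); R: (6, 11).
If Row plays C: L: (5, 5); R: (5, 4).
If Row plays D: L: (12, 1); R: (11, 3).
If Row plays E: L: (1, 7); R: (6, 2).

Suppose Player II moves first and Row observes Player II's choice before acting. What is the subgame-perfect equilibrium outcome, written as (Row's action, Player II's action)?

Row best-responds to each possible Player II move:
- L: BR = D, leader payoff 1.
- R: BR = A, leader payoff 3.
Maximizing over 1, 3, Player II chooses R. Subgame-perfect outcome: (A, R) with payoffs (12, 3).

(A, R)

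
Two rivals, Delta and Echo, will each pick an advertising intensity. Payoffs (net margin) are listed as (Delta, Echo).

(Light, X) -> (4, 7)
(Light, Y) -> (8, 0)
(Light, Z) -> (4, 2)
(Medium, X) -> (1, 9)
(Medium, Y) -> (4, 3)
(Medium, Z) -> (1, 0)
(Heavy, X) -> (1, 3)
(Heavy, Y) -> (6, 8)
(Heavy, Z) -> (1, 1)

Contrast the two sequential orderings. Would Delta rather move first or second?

first

If Delta leads: Echo's best replies are Light→X, Medium→X, Heavy→Y; Delta's induced payoffs 4, 1, 6; outcome (Heavy, Y), payoffs (6, 8).
If Echo leads: Delta's best replies are X→Light, Y→Light, Z→Light; Echo's induced payoffs 7, 0, 2; outcome (Light, X), payoffs (4, 7).
Delta gets 6 moving first and 4 moving second, so Delta prefers to move first.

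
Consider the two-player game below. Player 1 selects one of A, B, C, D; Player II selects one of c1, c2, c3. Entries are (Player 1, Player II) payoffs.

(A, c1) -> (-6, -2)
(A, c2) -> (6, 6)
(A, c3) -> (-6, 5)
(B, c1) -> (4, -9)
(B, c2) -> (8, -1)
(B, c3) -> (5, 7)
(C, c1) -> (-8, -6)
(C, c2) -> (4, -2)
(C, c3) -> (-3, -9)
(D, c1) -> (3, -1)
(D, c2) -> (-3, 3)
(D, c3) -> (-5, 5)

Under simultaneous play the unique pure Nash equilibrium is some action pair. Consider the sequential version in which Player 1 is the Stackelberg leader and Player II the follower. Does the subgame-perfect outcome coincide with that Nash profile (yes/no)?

Work backward from Player II's decision.
- A → Player II plays c2 (best of -2, 6, 5); Player 1 gets 6.
- B → Player II plays c3 (best of -9, -1, 7); Player 1 gets 5.
- C → Player II plays c2 (best of -6, -2, -9); Player 1 gets 4.
- D → Player II plays c3 (best of -1, 3, 5); Player 1 gets -5.
Among 6, 5, 4, -5, the best is 6 at A. Subgame-perfect outcome: (A, c2) with payoffs (6, 6).
Under simultaneous play:
Player 1's best replies: c1→B; c2→B; c3→B.
Player II's best replies: A→c2; B→c3; C→c2; D→c3.
Only (B, c3) has each player best-responding; Nash payoffs (5, 7).
Sequential outcome (A, c2) differs from the Nash profile (B, c3).

no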